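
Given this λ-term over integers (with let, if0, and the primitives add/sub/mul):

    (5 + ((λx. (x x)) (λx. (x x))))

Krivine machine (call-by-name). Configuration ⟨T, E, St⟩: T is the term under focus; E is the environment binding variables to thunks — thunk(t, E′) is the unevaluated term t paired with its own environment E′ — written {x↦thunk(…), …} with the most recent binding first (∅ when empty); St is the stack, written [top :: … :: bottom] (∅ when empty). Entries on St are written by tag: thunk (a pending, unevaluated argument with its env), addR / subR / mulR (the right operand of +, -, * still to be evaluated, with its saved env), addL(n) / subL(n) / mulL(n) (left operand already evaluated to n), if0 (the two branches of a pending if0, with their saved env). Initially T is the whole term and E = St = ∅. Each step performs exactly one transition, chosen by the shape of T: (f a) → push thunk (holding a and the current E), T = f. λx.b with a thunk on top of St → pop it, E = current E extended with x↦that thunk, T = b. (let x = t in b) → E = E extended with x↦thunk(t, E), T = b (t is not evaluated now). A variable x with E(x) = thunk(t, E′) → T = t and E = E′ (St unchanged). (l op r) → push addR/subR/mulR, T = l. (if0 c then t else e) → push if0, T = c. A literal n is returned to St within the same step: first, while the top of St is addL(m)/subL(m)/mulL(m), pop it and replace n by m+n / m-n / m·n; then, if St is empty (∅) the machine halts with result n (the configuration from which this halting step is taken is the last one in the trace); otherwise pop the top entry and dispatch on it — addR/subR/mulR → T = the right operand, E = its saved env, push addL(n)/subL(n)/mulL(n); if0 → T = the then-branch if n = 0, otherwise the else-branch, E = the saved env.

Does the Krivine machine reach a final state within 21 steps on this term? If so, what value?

[0] ⟨T=(5 + ((λx. (x x)) (λx. (x x)))); E=∅; St=∅⟩
[1] ⟨T=5; E=∅; St=[addR]⟩
[2] ⟨T=((λx. (x x)) (λx. (x x))); E=∅; St=[addL(5)]⟩
[3] ⟨T=(λx. (x x)); E=∅; St=[thunk :: addL(5)]⟩
[4] ⟨T=(x x); E={x↦thunk((λx. (x x)), ∅)}; St=[addL(5)]⟩
[5] ⟨T=x; E={x↦thunk((λx. (x x)), ∅)}; St=[thunk :: addL(5)]⟩
[6] ⟨T=(λx. (x x)); E=∅; St=[thunk :: addL(5)]⟩
[7] ⟨T=(x x); E={x↦thunk(x, {x↦thunk((λx. (x x)), ∅)})}; St=[addL(5)]⟩
[8] ⟨T=x; E={x↦thunk(x, {x↦thunk((λx. (x x)), ∅)})}; St=[thunk :: addL(5)]⟩
[9] ⟨T=x; E={x↦thunk((λx. (x x)), ∅)}; St=[thunk :: addL(5)]⟩
[10] ⟨T=(λx. (x x)); E=∅; St=[thunk :: addL(5)]⟩
[11] ⟨T=(x x); E={x↦thunk(x, {x↦thunk(x, {x↦thunk((λx. (x x)), ∅)})})}; St=[addL(5)]⟩
[12] ⟨T=x; E={x↦thunk(x, {x↦thunk(x, {x↦thunk((λx. (x x)), ∅)})})}; St=[thunk :: addL(5)]⟩
[13] ⟨T=x; E={x↦thunk(x, {x↦thunk((λx. (x x)), ∅)})}; St=[thunk :: addL(5)]⟩
[14] ⟨T=x; E={x↦thunk((λx. (x x)), ∅)}; St=[thunk :: addL(5)]⟩
[15] ⟨T=(λx. (x x)); E=∅; St=[thunk :: addL(5)]⟩
[16] ⟨T=(x x); E={x↦thunk(x, {x↦thunk(x, {x↦thunk(x, {x↦thunk((λx. (x x)), ∅)})})})}; St=[addL(5)]⟩
[17] ⟨T=x; E={x↦thunk(x, {x↦thunk(x, {x↦thunk(x, {x↦thunk((λx. (x x)), ∅)})})})}; St=[thunk :: addL(5)]⟩
[18] ⟨T=x; E={x↦thunk(x, {x↦thunk(x, {x↦thunk((λx. (x x)), ∅)})})}; St=[thunk :: addL(5)]⟩
[19] ⟨T=x; E={x↦thunk(x, {x↦thunk((λx. (x x)), ∅)})}; St=[thunk :: addL(5)]⟩
[20] ⟨T=x; E={x↦thunk((λx. (x x)), ∅)}; St=[thunk :: addL(5)]⟩
[21] ⟨T=(λx. (x x)); E=∅; St=[thunk :: addL(5)]⟩
→ 21 transitions taken and the configuration is still not final: no result within 21 steps

Answer: DIVERGES (no final state within 21 steps)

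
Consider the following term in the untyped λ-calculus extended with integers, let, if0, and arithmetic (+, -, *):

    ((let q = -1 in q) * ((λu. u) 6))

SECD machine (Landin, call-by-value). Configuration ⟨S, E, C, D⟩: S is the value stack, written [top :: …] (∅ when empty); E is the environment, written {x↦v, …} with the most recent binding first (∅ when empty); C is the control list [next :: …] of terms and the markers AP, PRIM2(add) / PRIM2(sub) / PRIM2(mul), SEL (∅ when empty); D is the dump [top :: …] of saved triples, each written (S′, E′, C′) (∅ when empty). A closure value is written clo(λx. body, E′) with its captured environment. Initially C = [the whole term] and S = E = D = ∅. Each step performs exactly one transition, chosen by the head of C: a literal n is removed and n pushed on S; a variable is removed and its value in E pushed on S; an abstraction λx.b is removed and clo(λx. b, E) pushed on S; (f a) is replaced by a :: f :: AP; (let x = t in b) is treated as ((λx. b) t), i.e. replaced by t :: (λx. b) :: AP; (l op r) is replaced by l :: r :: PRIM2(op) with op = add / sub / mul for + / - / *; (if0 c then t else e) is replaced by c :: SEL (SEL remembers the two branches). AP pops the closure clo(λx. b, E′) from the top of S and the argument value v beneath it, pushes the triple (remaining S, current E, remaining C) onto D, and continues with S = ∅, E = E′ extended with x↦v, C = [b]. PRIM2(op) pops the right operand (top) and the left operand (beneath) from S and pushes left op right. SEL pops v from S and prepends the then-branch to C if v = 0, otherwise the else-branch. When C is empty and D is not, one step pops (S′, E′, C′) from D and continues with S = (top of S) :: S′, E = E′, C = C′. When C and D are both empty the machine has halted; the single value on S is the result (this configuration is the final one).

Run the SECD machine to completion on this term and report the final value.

Answer: -6

Derivation:
step 0: ⟨S=∅; E=∅; C=[((let q = -1 in q) * ((λu. u) 6))]; D=∅⟩
step 1: ⟨S=∅; E=∅; C=[(let q = -1 in q) :: ((λu. u) 6) :: PRIM2(mul)]; D=∅⟩
step 2: ⟨S=∅; E=∅; C=[-1 :: (λq. q) :: AP :: ((λu. u) 6) :: PRIM2(mul)]; D=∅⟩
step 3: ⟨S=[-1]; E=∅; C=[(λq. q) :: AP :: ((λu. u) 6) :: PRIM2(mul)]; D=∅⟩
step 4: ⟨S=[clo(λq. q, ∅) :: -1]; E=∅; C=[AP :: ((λu. u) 6) :: PRIM2(mul)]; D=∅⟩
step 5: ⟨S=∅; E={q↦-1}; C=[q]; D=[(∅, ∅, [((λu. u) 6) :: PRIM2(mul)])]⟩
step 6: ⟨S=[-1]; E={q↦-1}; C=∅; D=[(∅, ∅, [((λu. u) 6) :: PRIM2(mul)])]⟩
step 7: ⟨S=[-1]; E=∅; C=[((λu. u) 6) :: PRIM2(mul)]; D=∅⟩
step 8: ⟨S=[-1]; E=∅; C=[6 :: (λu. u) :: AP :: PRIM2(mul)]; D=∅⟩
step 9: ⟨S=[6 :: -1]; E=∅; C=[(λu. u) :: AP :: PRIM2(mul)]; D=∅⟩
step 10: ⟨S=[clo(λu. u, ∅) :: 6 :: -1]; E=∅; C=[AP :: PRIM2(mul)]; D=∅⟩
step 11: ⟨S=∅; E={u↦6}; C=[u]; D=[([-1], ∅, [PRIM2(mul)])]⟩
step 12: ⟨S=[6]; E={u↦6}; C=∅; D=[([-1], ∅, [PRIM2(mul)])]⟩
step 13: ⟨S=[6 :: -1]; E=∅; C=[PRIM2(mul)]; D=∅⟩
step 14: ⟨S=[-6]; E=∅; C=∅; D=∅⟩
→ final value -6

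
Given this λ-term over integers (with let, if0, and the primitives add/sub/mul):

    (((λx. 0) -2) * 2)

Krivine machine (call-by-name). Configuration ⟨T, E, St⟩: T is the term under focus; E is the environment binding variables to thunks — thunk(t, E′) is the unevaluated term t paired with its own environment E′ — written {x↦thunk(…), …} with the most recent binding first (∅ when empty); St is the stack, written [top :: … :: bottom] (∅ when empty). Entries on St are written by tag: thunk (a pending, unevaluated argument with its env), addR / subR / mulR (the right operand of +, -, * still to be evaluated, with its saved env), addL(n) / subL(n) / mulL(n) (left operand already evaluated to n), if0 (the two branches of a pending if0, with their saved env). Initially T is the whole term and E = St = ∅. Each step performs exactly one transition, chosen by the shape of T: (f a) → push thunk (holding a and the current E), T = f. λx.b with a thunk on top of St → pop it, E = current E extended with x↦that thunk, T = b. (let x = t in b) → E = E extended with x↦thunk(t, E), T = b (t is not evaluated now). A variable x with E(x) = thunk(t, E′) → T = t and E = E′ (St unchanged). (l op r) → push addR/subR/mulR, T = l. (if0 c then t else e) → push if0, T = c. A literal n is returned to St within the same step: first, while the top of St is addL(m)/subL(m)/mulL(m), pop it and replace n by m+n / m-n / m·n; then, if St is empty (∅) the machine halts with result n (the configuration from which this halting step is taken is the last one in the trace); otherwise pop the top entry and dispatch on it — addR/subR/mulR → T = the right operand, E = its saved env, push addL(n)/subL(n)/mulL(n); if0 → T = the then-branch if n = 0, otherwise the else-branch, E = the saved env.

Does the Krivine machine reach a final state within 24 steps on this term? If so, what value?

t=0: ⟨T=(((λx. 0) -2) * 2); E=∅; St=∅⟩
t=1: ⟨T=((λx. 0) -2); E=∅; St=[mulR]⟩
t=2: ⟨T=(λx. 0); E=∅; St=[thunk :: mulR]⟩
t=3: ⟨T=0; E={x↦thunk(-2, ∅)}; St=[mulR]⟩
t=4: ⟨T=2; E=∅; St=[mulL(0)]⟩
→ final value 0

Answer: 0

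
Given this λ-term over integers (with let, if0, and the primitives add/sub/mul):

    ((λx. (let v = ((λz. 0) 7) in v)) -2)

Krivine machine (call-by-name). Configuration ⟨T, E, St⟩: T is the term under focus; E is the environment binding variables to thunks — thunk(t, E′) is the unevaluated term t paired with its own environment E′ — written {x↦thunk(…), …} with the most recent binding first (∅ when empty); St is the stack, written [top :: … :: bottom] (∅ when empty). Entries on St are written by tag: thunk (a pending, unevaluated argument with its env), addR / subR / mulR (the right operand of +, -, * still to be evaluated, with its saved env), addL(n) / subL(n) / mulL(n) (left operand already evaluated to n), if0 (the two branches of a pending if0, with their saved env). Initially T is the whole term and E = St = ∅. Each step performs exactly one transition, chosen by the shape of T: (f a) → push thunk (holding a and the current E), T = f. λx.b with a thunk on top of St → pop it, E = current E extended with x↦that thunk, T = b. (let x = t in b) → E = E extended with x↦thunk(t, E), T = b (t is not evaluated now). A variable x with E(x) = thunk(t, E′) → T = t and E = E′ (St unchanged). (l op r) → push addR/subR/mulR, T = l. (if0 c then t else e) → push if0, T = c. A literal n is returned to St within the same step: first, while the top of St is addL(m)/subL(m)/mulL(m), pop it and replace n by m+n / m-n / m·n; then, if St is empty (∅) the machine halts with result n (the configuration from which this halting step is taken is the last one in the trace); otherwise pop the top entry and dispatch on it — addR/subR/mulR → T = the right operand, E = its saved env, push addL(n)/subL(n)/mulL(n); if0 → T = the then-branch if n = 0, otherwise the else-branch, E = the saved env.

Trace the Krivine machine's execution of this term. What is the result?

Answer: 0

Execution trace:
[0] ⟨T=((λx. (let v = ((λz. 0) 7) in v)) -2); E=∅; St=∅⟩
[1] ⟨T=(λx. (let v = ((λz. 0) 7) in v)); E=∅; St=[thunk]⟩
[2] ⟨T=(let v = ((λz. 0) 7) in v); E={x↦thunk(-2, ∅)}; St=∅⟩
[3] ⟨T=v; E={v↦thunk(((λz. 0) 7), {x↦thunk(-2, ∅)}), x↦thunk(-2, ∅)}; St=∅⟩
[4] ⟨T=((λz. 0) 7); E={x↦thunk(-2, ∅)}; St=∅⟩
[5] ⟨T=(λz. 0); E={x↦thunk(-2, ∅)}; St=[thunk]⟩
[6] ⟨T=0; E={z↦thunk(7, {x↦thunk(-2, ∅)}), x↦thunk(-2, ∅)}; St=∅⟩
→ final value 0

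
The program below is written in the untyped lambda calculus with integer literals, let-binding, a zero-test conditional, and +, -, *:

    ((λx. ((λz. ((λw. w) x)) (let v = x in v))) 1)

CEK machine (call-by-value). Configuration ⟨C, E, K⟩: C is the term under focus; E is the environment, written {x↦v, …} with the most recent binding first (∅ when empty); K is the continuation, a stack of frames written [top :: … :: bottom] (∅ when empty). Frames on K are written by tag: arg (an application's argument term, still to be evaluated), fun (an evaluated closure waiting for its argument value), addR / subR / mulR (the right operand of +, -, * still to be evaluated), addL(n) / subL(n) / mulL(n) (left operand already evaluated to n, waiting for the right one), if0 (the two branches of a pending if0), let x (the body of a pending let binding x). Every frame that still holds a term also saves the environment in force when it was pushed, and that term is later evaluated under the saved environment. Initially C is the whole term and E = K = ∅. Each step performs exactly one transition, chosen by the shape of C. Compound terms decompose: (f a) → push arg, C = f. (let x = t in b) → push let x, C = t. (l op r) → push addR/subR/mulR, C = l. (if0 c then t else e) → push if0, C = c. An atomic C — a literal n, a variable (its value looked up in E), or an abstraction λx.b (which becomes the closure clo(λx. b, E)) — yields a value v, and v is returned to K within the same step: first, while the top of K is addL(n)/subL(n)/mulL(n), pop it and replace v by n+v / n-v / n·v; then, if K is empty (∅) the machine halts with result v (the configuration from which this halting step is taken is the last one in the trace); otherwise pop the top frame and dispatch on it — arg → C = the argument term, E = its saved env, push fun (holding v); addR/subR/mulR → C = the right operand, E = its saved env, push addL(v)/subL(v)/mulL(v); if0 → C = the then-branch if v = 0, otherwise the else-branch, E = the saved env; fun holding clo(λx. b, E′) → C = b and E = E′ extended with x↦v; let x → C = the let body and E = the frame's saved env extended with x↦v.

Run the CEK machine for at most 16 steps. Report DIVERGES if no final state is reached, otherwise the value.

[0] ⟨C=((λx. ((λz. ((λw. w) x)) (let v = x in v))) 1); E=∅; K=∅⟩
[1] ⟨C=(λx. ((λz. ((λw. w) x)) (let v = x in v))); E=∅; K=[arg]⟩
[2] ⟨C=1; E=∅; K=[fun]⟩
[3] ⟨C=((λz. ((λw. w) x)) (let v = x in v)); E={x↦1}; K=∅⟩
[4] ⟨C=(λz. ((λw. w) x)); E={x↦1}; K=[arg]⟩
[5] ⟨C=(let v = x in v); E={x↦1}; K=[fun]⟩
[6] ⟨C=x; E={x↦1}; K=[let v :: fun]⟩
[7] ⟨C=v; E={v↦1, x↦1}; K=[fun]⟩
[8] ⟨C=((λw. w) x); E={z↦1, x↦1}; K=∅⟩
[9] ⟨C=(λw. w); E={z↦1, x↦1}; K=[arg]⟩
[10] ⟨C=x; E={z↦1, x↦1}; K=[fun]⟩
[11] ⟨C=w; E={w↦1, z↦1, x↦1}; K=∅⟩
→ final value 1

Answer: 1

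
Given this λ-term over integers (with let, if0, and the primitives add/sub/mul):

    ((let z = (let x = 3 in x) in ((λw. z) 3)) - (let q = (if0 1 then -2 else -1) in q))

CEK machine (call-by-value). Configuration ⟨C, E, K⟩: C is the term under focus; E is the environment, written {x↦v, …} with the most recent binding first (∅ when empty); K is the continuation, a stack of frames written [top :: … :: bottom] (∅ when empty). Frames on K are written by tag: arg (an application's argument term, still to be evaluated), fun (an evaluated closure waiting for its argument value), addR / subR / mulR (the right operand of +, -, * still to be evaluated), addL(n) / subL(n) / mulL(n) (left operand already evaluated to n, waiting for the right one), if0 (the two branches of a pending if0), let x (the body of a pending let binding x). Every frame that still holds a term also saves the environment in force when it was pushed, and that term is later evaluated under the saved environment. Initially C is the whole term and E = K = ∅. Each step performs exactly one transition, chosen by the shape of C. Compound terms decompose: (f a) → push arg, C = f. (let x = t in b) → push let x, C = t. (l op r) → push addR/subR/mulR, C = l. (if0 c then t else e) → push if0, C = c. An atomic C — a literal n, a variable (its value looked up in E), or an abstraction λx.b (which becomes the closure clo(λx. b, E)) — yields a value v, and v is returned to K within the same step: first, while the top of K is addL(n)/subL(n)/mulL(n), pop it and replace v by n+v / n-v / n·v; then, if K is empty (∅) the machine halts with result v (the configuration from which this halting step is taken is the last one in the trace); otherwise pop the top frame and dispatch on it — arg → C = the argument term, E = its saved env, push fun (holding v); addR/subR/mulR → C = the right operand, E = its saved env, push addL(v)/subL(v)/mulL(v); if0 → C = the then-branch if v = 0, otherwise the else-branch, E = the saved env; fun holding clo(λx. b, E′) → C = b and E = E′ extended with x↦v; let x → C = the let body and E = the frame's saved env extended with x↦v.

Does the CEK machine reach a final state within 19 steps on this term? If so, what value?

Answer: 4

Execution trace:
0. ⟨C=((let z = (let x = 3 in x) in ((λw. z) 3)) - (let q = (if0 1 then -2 else -1) in q)); E=∅; K=∅⟩
1. ⟨C=(let z = (let x = 3 in x) in ((λw. z) 3)); E=∅; K=[subR]⟩
2. ⟨C=(let x = 3 in x); E=∅; K=[let z :: subR]⟩
3. ⟨C=3; E=∅; K=[let x :: let z :: subR]⟩
4. ⟨C=x; E={x↦3}; K=[let z :: subR]⟩
5. ⟨C=((λw. z) 3); E={z↦3}; K=[subR]⟩
6. ⟨C=(λw. z); E={z↦3}; K=[arg :: subR]⟩
7. ⟨C=3; E={z↦3}; K=[fun :: subR]⟩
8. ⟨C=z; E={w↦3, z↦3}; K=[subR]⟩
9. ⟨C=(let q = (if0 1 then -2 else -1) in q); E=∅; K=[subL(3)]⟩
10. ⟨C=(if0 1 then -2 else -1); E=∅; K=[let q :: subL(3)]⟩
11. ⟨C=1; E=∅; K=[if0 :: let q :: subL(3)]⟩
12. ⟨C=-1; E=∅; K=[let q :: subL(3)]⟩
13. ⟨C=q; E={q↦-1}; K=[subL(3)]⟩
→ final value 4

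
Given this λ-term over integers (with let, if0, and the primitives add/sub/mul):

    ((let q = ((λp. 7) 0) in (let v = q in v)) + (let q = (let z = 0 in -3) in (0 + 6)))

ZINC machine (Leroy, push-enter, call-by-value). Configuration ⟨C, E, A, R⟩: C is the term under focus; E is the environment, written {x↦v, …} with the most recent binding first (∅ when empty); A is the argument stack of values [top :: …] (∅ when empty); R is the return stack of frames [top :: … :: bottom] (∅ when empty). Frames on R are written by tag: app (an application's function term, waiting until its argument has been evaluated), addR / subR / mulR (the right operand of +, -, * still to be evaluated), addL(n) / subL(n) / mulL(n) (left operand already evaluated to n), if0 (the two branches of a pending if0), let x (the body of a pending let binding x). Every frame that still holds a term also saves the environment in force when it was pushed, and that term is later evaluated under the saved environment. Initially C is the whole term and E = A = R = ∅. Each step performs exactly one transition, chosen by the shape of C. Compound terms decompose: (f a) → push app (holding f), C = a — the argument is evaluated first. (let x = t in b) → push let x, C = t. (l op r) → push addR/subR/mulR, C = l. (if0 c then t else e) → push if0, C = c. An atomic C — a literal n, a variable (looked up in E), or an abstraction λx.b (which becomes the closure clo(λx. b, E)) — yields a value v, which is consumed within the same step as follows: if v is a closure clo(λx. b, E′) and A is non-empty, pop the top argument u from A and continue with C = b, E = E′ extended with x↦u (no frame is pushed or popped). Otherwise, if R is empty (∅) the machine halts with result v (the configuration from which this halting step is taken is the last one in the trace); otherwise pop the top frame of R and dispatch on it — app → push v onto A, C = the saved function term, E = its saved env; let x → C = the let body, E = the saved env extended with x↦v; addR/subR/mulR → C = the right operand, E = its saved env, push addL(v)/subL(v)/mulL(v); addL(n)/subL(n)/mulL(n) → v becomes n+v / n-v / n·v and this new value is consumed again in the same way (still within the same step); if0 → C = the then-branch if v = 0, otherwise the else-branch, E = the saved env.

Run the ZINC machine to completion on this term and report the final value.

[0] ⟨C=((let q = ((λp. 7) 0) in (let v = q in v)) + (let q = (let z = 0 in -3) in (0 + 6))); E=∅; A=∅; R=∅⟩
[1] ⟨C=(let q = ((λp. 7) 0) in (let v = q in v)); E=∅; A=∅; R=[addR]⟩
[2] ⟨C=((λp. 7) 0); E=∅; A=∅; R=[let q :: addR]⟩
[3] ⟨C=0; E=∅; A=∅; R=[app :: let q :: addR]⟩
[4] ⟨C=(λp. 7); E=∅; A=[0]; R=[let q :: addR]⟩
[5] ⟨C=7; E={p↦0}; A=∅; R=[let q :: addR]⟩
[6] ⟨C=(let v = q in v); E={q↦7}; A=∅; R=[addR]⟩
[7] ⟨C=q; E={q↦7}; A=∅; R=[let v :: addR]⟩
[8] ⟨C=v; E={v↦7, q↦7}; A=∅; R=[addR]⟩
[9] ⟨C=(let q = (let z = 0 in -3) in (0 + 6)); E=∅; A=∅; R=[addL(7)]⟩
[10] ⟨C=(let z = 0 in -3); E=∅; A=∅; R=[let q :: addL(7)]⟩
[11] ⟨C=0; E=∅; A=∅; R=[let z :: let q :: addL(7)]⟩
[12] ⟨C=-3; E={z↦0}; A=∅; R=[let q :: addL(7)]⟩
[13] ⟨C=(0 + 6); E={q↦-3}; A=∅; R=[addL(7)]⟩
[14] ⟨C=0; E={q↦-3}; A=∅; R=[addR :: addL(7)]⟩
[15] ⟨C=6; E={q↦-3}; A=∅; R=[addL(0) :: addL(7)]⟩
→ final value 13

Answer: 13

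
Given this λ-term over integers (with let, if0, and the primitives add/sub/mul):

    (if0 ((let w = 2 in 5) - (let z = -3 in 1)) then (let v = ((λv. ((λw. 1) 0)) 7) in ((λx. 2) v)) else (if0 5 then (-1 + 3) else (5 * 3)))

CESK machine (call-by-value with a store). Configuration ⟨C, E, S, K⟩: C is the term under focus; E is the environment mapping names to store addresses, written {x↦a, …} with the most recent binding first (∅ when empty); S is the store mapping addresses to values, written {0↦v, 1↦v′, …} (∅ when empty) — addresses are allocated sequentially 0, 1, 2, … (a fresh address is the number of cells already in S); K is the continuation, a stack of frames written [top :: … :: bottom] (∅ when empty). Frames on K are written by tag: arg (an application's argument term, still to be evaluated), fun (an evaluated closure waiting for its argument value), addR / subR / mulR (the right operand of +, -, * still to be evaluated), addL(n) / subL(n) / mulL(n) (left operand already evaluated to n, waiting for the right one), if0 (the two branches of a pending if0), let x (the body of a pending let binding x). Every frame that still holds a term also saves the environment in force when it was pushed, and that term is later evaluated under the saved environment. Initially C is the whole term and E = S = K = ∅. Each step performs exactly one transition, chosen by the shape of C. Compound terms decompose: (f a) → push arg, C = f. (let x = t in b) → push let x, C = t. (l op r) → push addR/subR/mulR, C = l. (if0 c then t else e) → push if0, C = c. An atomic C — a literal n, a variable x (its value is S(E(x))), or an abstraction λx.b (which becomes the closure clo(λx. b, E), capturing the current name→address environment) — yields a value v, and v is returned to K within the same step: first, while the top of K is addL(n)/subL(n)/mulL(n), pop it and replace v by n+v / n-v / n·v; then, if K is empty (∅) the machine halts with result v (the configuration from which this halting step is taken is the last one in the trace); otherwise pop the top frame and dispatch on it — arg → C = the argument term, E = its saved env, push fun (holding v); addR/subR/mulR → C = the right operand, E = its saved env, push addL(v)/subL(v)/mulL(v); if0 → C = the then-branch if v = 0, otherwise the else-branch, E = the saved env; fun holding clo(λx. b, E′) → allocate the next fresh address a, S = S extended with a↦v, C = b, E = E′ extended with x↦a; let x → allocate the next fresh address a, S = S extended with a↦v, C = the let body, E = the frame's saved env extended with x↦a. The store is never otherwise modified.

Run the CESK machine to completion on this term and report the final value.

Answer: 15

Derivation:
0. <C=(if0 ((let w = 2 in 5) - (let z = -3 in 1)) then (let v = ((λv. ((λw. 1) 0)) 7) in ((λx. 2) v)) else (if0 5 then (-1 + 3) else (5 * 3))), E=∅, S=∅, K=∅>
1. <C=((let w = 2 in 5) - (let z = -3 in 1)), E=∅, S=∅, K=[if0]>
2. <C=(let w = 2 in 5), E=∅, S=∅, K=[subR :: if0]>
3. <C=2, E=∅, S=∅, K=[let w :: subR :: if0]>
4. <C=5, E={w↦0}, S={0↦2}, K=[subR :: if0]>
5. <C=(let z = -3 in 1), E=∅, S={0↦2}, K=[subL(5) :: if0]>
6. <C=-3, E=∅, S={0↦2}, K=[let z :: subL(5) :: if0]>
7. <C=1, E={z↦1}, S={0↦2, 1↦-3}, K=[subL(5) :: if0]>
8. <C=(if0 5 then (-1 + 3) else (5 * 3)), E=∅, S={0↦2, 1↦-3}, K=∅>
9. <C=5, E=∅, S={0↦2, 1↦-3}, K=[if0]>
10. <C=(5 * 3), E=∅, S={0↦2, 1↦-3}, K=∅>
11. <C=5, E=∅, S={0↦2, 1↦-3}, K=[mulR]>
12. <C=3, E=∅, S={0↦2, 1↦-3}, K=[mulL(5)]>
→ final value 15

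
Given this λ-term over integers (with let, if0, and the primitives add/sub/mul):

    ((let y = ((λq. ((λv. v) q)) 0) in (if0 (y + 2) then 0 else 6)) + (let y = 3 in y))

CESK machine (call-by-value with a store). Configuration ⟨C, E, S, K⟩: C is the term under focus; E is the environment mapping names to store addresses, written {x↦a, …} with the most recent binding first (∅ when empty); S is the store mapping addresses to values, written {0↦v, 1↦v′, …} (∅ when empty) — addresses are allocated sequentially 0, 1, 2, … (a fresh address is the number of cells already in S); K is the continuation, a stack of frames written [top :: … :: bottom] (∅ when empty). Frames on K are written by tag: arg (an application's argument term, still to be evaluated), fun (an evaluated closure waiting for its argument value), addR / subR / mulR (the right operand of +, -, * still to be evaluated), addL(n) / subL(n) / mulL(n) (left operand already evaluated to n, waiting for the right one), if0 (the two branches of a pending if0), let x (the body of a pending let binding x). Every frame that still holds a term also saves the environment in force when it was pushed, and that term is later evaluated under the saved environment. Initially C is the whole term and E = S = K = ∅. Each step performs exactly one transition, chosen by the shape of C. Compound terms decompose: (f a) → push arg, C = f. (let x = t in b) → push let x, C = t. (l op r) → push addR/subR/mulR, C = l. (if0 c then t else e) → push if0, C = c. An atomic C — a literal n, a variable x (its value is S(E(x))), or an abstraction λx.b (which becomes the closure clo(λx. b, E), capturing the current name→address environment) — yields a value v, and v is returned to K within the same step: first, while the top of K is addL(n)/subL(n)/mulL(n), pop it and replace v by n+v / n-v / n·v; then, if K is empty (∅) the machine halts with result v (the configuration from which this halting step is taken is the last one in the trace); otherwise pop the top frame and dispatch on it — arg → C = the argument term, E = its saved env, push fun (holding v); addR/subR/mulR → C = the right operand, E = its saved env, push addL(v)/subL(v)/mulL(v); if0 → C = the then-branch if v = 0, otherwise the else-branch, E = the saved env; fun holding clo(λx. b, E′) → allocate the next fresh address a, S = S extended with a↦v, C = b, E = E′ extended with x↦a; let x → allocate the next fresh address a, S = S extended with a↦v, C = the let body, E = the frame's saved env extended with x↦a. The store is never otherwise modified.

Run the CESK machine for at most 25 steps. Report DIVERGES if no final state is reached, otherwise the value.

Answer: 9

Execution trace:
step 0: [C=((let y = ((λq. ((λv. v) q)) 0) in (if0 (y + 2) then 0 else 6)) + (let y = 3 in y)) | E=∅ | S=∅ | K=∅]
step 1: [C=(let y = ((λq. ((λv. v) q)) 0) in (if0 (y + 2) then 0 else 6)) | E=∅ | S=∅ | K=[addR]]
step 2: [C=((λq. ((λv. v) q)) 0) | E=∅ | S=∅ | K=[let y :: addR]]
step 3: [C=(λq. ((λv. v) q)) | E=∅ | S=∅ | K=[arg :: let y :: addR]]
step 4: [C=0 | E=∅ | S=∅ | K=[fun :: let y :: addR]]
step 5: [C=((λv. v) q) | E={q↦0} | S={0↦0} | K=[let y :: addR]]
step 6: [C=(λv. v) | E={q↦0} | S={0↦0} | K=[arg :: let y :: addR]]
step 7: [C=q | E={q↦0} | S={0↦0} | K=[fun :: let y :: addR]]
step 8: [C=v | E={v↦1, q↦0} | S={0↦0, 1↦0} | K=[let y :: addR]]
step 9: [C=(if0 (y + 2) then 0 else 6) | E={y↦2} | S={0↦0, 1↦0, 2↦0} | K=[addR]]
step 10: [C=(y + 2) | E={y↦2} | S={0↦0, 1↦0, 2↦0} | K=[if0 :: addR]]
step 11: [C=y | E={y↦2} | S={0↦0, 1↦0, 2↦0} | K=[addR :: if0 :: addR]]
step 12: [C=2 | E={y↦2} | S={0↦0, 1↦0, 2↦0} | K=[addL(0) :: if0 :: addR]]
step 13: [C=6 | E={y↦2} | S={0↦0, 1↦0, 2↦0} | K=[addR]]
step 14: [C=(let y = 3 in y) | E=∅ | S={0↦0, 1↦0, 2↦0} | K=[addL(6)]]
step 15: [C=3 | E=∅ | S={0↦0, 1↦0, 2↦0} | K=[let y :: addL(6)]]
step 16: [C=y | E={y↦3} | S={0↦0, 1↦0, 2↦0, 3↦3} | K=[addL(6)]]
→ final value 9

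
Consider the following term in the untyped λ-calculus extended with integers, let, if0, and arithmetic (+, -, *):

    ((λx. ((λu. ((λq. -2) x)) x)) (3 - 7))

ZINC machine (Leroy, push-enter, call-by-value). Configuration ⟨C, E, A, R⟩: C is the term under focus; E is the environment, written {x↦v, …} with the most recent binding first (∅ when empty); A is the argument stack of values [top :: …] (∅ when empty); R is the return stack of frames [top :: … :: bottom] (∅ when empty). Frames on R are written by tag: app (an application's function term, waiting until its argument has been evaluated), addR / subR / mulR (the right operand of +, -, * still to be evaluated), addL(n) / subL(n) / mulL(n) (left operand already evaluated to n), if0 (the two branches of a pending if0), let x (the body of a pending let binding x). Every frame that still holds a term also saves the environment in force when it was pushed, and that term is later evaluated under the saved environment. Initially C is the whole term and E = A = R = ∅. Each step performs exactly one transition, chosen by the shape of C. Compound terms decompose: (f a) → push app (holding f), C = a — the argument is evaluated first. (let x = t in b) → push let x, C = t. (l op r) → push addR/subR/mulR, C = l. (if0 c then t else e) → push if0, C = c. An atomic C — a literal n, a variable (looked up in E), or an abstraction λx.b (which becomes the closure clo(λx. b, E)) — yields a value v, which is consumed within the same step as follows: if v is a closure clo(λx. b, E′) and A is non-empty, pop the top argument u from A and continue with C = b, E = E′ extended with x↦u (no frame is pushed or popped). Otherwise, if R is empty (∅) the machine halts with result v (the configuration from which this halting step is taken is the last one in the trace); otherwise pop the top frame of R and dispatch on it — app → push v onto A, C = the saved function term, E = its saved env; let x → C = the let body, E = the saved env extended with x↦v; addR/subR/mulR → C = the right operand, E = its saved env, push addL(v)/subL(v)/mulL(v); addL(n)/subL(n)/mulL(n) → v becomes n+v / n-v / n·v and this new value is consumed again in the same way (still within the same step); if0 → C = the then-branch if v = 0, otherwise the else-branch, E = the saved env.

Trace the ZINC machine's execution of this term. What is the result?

t=0: <C=((λx. ((λu. ((λq. -2) x)) x)) (3 - 7)), E=∅, A=∅, R=∅>
t=1: <C=(3 - 7), E=∅, A=∅, R=[app]>
t=2: <C=3, E=∅, A=∅, R=[subR :: app]>
t=3: <C=7, E=∅, A=∅, R=[subL(3) :: app]>
t=4: <C=(λx. ((λu. ((λq. -2) x)) x)), E=∅, A=[-4], R=∅>
t=5: <C=((λu. ((λq. -2) x)) x), E={x↦-4}, A=∅, R=∅>
t=6: <C=x, E={x↦-4}, A=∅, R=[app]>
t=7: <C=(λu. ((λq. -2) x)), E={x↦-4}, A=[-4], R=∅>
t=8: <C=((λq. -2) x), E={u↦-4, x↦-4}, A=∅, R=∅>
t=9: <C=x, E={u↦-4, x↦-4}, A=∅, R=[app]>
t=10: <C=(λq. -2), E={u↦-4, x↦-4}, A=[-4], R=∅>
t=11: <C=-2, E={q↦-4, u↦-4, x↦-4}, A=∅, R=∅>
→ final value -2

Answer: -2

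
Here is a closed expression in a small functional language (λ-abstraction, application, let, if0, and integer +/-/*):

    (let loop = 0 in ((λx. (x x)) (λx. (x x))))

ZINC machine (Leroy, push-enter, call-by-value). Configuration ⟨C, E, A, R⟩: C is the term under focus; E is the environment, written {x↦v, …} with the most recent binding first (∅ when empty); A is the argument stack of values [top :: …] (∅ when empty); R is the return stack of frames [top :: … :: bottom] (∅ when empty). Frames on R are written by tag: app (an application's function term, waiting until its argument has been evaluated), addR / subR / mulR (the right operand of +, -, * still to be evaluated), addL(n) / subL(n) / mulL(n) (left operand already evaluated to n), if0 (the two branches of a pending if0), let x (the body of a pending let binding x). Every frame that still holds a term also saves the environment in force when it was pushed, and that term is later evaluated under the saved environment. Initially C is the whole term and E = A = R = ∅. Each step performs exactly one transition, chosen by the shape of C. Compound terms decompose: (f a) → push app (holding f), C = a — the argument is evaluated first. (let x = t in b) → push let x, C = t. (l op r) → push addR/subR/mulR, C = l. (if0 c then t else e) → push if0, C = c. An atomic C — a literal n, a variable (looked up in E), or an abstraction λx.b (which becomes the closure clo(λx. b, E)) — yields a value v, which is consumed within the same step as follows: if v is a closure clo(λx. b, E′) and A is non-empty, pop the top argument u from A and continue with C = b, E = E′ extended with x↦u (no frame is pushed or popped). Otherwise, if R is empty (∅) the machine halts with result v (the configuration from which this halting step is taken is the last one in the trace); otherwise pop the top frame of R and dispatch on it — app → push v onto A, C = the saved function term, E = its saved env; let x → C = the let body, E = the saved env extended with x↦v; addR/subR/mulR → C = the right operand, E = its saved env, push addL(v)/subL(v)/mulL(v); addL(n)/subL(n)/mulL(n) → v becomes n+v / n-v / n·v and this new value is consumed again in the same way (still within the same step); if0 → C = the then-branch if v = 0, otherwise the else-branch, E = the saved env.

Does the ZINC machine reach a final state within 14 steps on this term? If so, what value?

Answer: DIVERGES (no final state within 14 steps)

Machine steps:
0. [C=(let loop = 0 in ((λx. (x x)) (λx. (x x)))) | E=∅ | A=∅ | R=∅]
1. [C=0 | E=∅ | A=∅ | R=[let loop]]
2. [C=((λx. (x x)) (λx. (x x))) | E={loop↦0} | A=∅ | R=∅]
3. [C=(λx. (x x)) | E={loop↦0} | A=∅ | R=[app]]
4. [C=(λx. (x x)) | E={loop↦0} | A=[clo(λx. (x x), {loop↦0})] | R=∅]
5. [C=(x x) | E={x↦clo(λx. (x x), {loop↦0}), loop↦0} | A=∅ | R=∅]
6. [C=x | E={x↦clo(λx. (x x), {loop↦0}), loop↦0} | A=∅ | R=[app]]
7. [C=x | E={x↦clo(λx. (x x), {loop↦0}), loop↦0} | A=[clo(λx. (x x), {loop↦0})] | R=∅]
… configuration repeats with period 3 (steps 5–7 recur indefinitely) …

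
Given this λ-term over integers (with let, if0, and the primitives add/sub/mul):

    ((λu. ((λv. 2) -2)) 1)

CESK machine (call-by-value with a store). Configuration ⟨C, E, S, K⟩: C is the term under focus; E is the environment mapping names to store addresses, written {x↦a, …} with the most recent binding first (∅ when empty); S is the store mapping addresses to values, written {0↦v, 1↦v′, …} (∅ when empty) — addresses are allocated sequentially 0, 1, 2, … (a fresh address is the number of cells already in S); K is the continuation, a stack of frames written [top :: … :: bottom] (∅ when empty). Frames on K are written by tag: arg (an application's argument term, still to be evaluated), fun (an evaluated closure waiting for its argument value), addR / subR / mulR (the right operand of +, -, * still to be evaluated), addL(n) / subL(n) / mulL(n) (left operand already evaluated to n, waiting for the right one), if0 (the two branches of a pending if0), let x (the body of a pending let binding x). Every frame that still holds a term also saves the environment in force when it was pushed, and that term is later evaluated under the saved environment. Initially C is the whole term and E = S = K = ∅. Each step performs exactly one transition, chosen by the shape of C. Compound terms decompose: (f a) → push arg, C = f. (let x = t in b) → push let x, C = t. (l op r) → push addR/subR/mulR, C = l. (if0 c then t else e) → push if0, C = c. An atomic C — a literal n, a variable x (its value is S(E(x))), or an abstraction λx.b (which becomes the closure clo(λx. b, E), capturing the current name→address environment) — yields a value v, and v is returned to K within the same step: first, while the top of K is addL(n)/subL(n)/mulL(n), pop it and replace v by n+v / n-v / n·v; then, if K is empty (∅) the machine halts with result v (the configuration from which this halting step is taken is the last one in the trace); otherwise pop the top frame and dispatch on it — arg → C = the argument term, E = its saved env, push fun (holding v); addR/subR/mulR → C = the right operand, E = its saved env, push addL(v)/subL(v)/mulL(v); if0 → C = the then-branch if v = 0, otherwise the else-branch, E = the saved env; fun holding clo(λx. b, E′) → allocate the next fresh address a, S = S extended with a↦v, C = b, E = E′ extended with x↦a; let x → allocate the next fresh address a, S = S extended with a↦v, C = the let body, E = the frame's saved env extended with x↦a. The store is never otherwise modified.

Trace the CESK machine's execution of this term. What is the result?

Answer: 2

Machine steps:
[0] ⟨C=((λu. ((λv. 2) -2)) 1); E=∅; S=∅; K=∅⟩
[1] ⟨C=(λu. ((λv. 2) -2)); E=∅; S=∅; K=[arg]⟩
[2] ⟨C=1; E=∅; S=∅; K=[fun]⟩
[3] ⟨C=((λv. 2) -2); E={u↦0}; S={0↦1}; K=∅⟩
[4] ⟨C=(λv. 2); E={u↦0}; S={0↦1}; K=[arg]⟩
[5] ⟨C=-2; E={u↦0}; S={0↦1}; K=[fun]⟩
[6] ⟨C=2; E={v↦1, u↦0}; S={0↦1, 1↦-2}; K=∅⟩
→ final value 2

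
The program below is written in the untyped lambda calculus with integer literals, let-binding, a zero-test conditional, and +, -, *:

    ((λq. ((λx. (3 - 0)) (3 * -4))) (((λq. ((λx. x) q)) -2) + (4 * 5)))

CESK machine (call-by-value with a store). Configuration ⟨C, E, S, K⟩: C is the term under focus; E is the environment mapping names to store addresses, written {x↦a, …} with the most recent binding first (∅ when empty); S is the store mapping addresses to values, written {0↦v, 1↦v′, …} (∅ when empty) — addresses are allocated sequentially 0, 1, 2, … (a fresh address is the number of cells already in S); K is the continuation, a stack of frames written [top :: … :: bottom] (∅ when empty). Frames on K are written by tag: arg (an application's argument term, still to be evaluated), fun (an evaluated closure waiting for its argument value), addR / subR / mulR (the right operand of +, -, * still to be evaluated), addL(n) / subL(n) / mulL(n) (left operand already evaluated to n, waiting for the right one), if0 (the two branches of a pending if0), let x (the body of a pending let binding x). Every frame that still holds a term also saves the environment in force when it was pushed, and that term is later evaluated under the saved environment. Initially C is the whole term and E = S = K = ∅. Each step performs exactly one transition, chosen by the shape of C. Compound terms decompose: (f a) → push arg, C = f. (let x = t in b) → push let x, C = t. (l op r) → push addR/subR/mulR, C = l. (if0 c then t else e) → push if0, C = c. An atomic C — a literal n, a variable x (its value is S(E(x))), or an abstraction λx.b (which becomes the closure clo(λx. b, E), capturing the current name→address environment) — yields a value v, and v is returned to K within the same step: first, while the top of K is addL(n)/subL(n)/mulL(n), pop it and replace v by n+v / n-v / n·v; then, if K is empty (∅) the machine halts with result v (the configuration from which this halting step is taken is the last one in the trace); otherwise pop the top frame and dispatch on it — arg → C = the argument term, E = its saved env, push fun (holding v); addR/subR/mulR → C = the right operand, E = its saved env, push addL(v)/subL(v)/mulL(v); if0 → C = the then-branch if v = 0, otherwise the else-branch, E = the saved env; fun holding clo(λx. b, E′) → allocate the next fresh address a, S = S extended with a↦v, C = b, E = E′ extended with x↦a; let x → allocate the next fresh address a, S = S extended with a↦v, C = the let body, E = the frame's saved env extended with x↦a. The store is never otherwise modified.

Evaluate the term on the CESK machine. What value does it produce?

t=0: ⟨C=((λq. ((λx. (3 - 0)) (3 * -4))) (((λq. ((λx. x) q)) -2) + (4 * 5))); E=∅; S=∅; K=∅⟩
t=1: ⟨C=(λq. ((λx. (3 - 0)) (3 * -4))); E=∅; S=∅; K=[arg]⟩
t=2: ⟨C=(((λq. ((λx. x) q)) -2) + (4 * 5)); E=∅; S=∅; K=[fun]⟩
t=3: ⟨C=((λq. ((λx. x) q)) -2); E=∅; S=∅; K=[addR :: fun]⟩
t=4: ⟨C=(λq. ((λx. x) q)); E=∅; S=∅; K=[arg :: addR :: fun]⟩
t=5: ⟨C=-2; E=∅; S=∅; K=[fun :: addR :: fun]⟩
t=6: ⟨C=((λx. x) q); E={q↦0}; S={0↦-2}; K=[addR :: fun]⟩
t=7: ⟨C=(λx. x); E={q↦0}; S={0↦-2}; K=[arg :: addR :: fun]⟩
t=8: ⟨C=q; E={q↦0}; S={0↦-2}; K=[fun :: addR :: fun]⟩
t=9: ⟨C=x; E={x↦1, q↦0}; S={0↦-2, 1↦-2}; K=[addR :: fun]⟩
t=10: ⟨C=(4 * 5); E=∅; S={0↦-2, 1↦-2}; K=[addL(-2) :: fun]⟩
t=11: ⟨C=4; E=∅; S={0↦-2, 1↦-2}; K=[mulR :: addL(-2) :: fun]⟩
t=12: ⟨C=5; E=∅; S={0↦-2, 1↦-2}; K=[mulL(4) :: addL(-2) :: fun]⟩
t=13: ⟨C=((λx. (3 - 0)) (3 * -4)); E={q↦2}; S={0↦-2, 1↦-2, 2↦18}; K=∅⟩
t=14: ⟨C=(λx. (3 - 0)); E={q↦2}; S={0↦-2, 1↦-2, 2↦18}; K=[arg]⟩
t=15: ⟨C=(3 * -4); E={q↦2}; S={0↦-2, 1↦-2, 2↦18}; K=[fun]⟩
t=16: ⟨C=3; E={q↦2}; S={0↦-2, 1↦-2, 2↦18}; K=[mulR :: fun]⟩
t=17: ⟨C=-4; E={q↦2}; S={0↦-2, 1↦-2, 2↦18}; K=[mulL(3) :: fun]⟩
t=18: ⟨C=(3 - 0); E={x↦3, q↦2}; S={0↦-2, 1↦-2, 2↦18, 3↦-12}; K=∅⟩
t=19: ⟨C=3; E={x↦3, q↦2}; S={0↦-2, 1↦-2, 2↦18, 3↦-12}; K=[subR]⟩
t=20: ⟨C=0; E={x↦3, q↦2}; S={0↦-2, 1↦-2, 2↦18, 3↦-12}; K=[subL(3)]⟩
→ final value 3

Answer: 3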